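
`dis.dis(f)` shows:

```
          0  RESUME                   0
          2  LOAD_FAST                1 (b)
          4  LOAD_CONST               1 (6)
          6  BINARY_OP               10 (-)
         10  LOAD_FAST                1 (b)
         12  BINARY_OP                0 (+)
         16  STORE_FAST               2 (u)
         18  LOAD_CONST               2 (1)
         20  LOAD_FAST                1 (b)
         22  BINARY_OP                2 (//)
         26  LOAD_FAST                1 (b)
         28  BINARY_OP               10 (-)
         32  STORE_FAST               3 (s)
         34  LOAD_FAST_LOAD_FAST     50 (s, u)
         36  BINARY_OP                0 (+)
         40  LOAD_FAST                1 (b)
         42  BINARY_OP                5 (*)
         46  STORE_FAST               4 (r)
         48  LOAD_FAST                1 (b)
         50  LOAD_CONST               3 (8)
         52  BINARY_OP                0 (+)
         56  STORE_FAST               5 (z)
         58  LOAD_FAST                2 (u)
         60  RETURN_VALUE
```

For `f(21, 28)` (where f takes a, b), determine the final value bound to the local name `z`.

36

LOAD_FAST b → push 28. Stack: [28]
LOAD_CONST → push 6. Stack: [28, 6]
BINARY_OP - → 28 - 6 = 22. Stack: [22]
LOAD_FAST b → push 28. Stack: [22, 28]
BINARY_OP + → 22 + 28 = 50. Stack: [50]
STORE_FAST u → u=50. Stack: []
LOAD_CONST → push 1. Stack: [1]
LOAD_FAST b → push 28. Stack: [1, 28]
BINARY_OP // → 1 // 28 = 0. Stack: [0]
LOAD_FAST b → push 28. Stack: [0, 28]
BINARY_OP - → 0 - 28 = -28. Stack: [-28]
STORE_FAST s → s=-28. Stack: []
LOAD_FAST_LOAD_FAST s,u → push -28,50. Stack: [-28, 50]
BINARY_OP + → -28 + 50 = 22. Stack: [22]
LOAD_FAST b → push 28. Stack: [22, 28]
BINARY_OP * → 22 * 28 = 616. Stack: [616]
STORE_FAST r → r=616. Stack: []
LOAD_FAST b → push 28. Stack: [28]
LOAD_CONST → push 8. Stack: [28, 8]
BINARY_OP + → 28 + 8 = 36. Stack: [36]
STORE_FAST z → z=36. Stack: []
LOAD_FAST u → push 50. Stack: [50]
RETURN_VALUE → return 50.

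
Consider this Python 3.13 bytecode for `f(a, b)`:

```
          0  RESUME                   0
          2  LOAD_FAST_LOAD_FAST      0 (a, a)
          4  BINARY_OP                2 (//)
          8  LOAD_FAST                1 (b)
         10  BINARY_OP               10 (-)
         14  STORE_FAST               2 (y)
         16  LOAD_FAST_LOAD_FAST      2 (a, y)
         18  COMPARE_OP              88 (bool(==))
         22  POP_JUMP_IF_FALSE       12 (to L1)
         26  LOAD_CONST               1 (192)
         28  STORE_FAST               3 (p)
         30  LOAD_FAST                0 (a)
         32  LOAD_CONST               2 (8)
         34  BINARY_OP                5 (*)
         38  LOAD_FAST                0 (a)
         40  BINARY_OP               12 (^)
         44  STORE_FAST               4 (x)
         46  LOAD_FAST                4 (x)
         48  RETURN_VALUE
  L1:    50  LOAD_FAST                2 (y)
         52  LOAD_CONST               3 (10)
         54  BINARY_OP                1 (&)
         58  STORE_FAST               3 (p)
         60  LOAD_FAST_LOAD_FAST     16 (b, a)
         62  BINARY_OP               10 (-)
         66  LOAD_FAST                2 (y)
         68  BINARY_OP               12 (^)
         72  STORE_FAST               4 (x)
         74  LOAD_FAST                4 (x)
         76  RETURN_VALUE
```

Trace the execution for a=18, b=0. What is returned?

-17

LOAD_FAST_LOAD_FAST a,a → push 18,18. Stack: [18, 18]
BINARY_OP // → 18 // 18 = 1. Stack: [1]
LOAD_FAST b → push 0. Stack: [1, 0]
BINARY_OP - → 1 - 0 = 1. Stack: [1]
STORE_FAST y → y=1. Stack: []
LOAD_FAST_LOAD_FAST a,y → push 18,1. Stack: [18, 1]
COMPARE_OP bool(==) → 18 vs 1 = False. Stack: [False]
POP_JUMP_IF_FALSE → pop False; jump. Stack: []
LOAD_FAST y → push 1. Stack: [1]
LOAD_CONST → push 10. Stack: [1, 10]
BINARY_OP & → 1 & 10 = 0. Stack: [0]
STORE_FAST p → p=0. Stack: []
LOAD_FAST_LOAD_FAST b,a → push 0,18. Stack: [0, 18]
BINARY_OP - → 0 - 18 = -18. Stack: [-18]
LOAD_FAST y → push 1. Stack: [-18, 1]
BINARY_OP ^ → -18 ^ 1 = -17. Stack: [-17]
STORE_FAST x → x=-17. Stack: []
LOAD_FAST x → push -17. Stack: [-17]
RETURN_VALUE → return -17.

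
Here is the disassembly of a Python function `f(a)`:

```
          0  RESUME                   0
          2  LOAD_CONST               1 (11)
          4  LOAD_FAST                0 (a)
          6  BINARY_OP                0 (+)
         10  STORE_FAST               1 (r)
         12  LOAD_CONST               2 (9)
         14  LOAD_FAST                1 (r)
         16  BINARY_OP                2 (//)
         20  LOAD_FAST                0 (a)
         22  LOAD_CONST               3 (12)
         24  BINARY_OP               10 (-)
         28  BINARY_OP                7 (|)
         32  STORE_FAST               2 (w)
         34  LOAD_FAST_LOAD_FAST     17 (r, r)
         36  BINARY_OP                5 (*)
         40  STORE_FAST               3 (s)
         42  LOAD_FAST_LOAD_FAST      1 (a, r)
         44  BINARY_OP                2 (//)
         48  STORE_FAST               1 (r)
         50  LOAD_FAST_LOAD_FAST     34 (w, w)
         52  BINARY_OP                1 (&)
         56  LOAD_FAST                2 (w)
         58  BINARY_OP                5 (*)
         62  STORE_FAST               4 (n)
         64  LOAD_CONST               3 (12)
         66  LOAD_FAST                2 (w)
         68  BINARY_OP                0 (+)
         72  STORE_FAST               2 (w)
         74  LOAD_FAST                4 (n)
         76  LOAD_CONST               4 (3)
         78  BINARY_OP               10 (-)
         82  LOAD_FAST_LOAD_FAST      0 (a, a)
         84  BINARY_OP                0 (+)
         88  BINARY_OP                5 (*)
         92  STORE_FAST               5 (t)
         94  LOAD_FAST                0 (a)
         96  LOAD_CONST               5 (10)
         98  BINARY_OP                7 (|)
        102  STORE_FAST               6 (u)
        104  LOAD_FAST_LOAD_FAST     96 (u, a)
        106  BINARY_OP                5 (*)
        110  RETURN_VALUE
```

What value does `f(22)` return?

660

LOAD_CONST → push 11. Stack: [11]
LOAD_FAST a → push 22. Stack: [11, 22]
BINARY_OP + → 11 + 22 = 33. Stack: [33]
STORE_FAST r → r=33. Stack: []
LOAD_CONST → push 9. Stack: [9]
LOAD_FAST r → push 33. Stack: [9, 33]
BINARY_OP // → 9 // 33 = 0. Stack: [0]
LOAD_FAST a → push 22. Stack: [0, 22]
LOAD_CONST → push 12. Stack: [0, 22, 12]
BINARY_OP - → 22 - 12 = 10. Stack: [0, 10]
BINARY_OP | → 0 | 10 = 10. Stack: [10]
STORE_FAST w → w=10. Stack: []
LOAD_FAST_LOAD_FAST r,r → push 33,33. Stack: [33, 33]
BINARY_OP * → 33 * 33 = 1089. Stack: [1089]
STORE_FAST s → s=1089. Stack: []
LOAD_FAST_LOAD_FAST a,r → push 22,33. Stack: [22, 33]
BINARY_OP // → 22 // 33 = 0. Stack: [0]
STORE_FAST r → r=0. Stack: []
LOAD_FAST_LOAD_FAST w,w → push 10,10. Stack: [10, 10]
BINARY_OP & → 10 & 10 = 10. Stack: [10]
LOAD_FAST w → push 10. Stack: [10, 10]
BINARY_OP * → 10 * 10 = 100. Stack: [100]
STORE_FAST n → n=100. Stack: []
LOAD_CONST → push 12. Stack: [12]
LOAD_FAST w → push 10. Stack: [12, 10]
BINARY_OP + → 12 + 10 = 22. Stack: [22]
STORE_FAST w → w=22. Stack: []
LOAD_FAST n → push 100. Stack: [100]
LOAD_CONST → push 3. Stack: [100, 3]
BINARY_OP - → 100 - 3 = 97. Stack: [97]
LOAD_FAST_LOAD_FAST a,a → push 22,22. Stack: [97, 22, 22]
BINARY_OP + → 22 + 22 = 44. Stack: [97, 44]
BINARY_OP * → 97 * 44 = 4268. Stack: [4268]
STORE_FAST t → t=4268. Stack: []
LOAD_FAST a → push 22. Stack: [22]
LOAD_CONST → push 10. Stack: [22, 10]
BINARY_OP | → 22 | 10 = 30. Stack: [30]
STORE_FAST u → u=30. Stack: []
LOAD_FAST_LOAD_FAST u,a → push 30,22. Stack: [30, 22]
BINARY_OP * → 30 * 22 = 660. Stack: [660]
RETURN_VALUE → return 660.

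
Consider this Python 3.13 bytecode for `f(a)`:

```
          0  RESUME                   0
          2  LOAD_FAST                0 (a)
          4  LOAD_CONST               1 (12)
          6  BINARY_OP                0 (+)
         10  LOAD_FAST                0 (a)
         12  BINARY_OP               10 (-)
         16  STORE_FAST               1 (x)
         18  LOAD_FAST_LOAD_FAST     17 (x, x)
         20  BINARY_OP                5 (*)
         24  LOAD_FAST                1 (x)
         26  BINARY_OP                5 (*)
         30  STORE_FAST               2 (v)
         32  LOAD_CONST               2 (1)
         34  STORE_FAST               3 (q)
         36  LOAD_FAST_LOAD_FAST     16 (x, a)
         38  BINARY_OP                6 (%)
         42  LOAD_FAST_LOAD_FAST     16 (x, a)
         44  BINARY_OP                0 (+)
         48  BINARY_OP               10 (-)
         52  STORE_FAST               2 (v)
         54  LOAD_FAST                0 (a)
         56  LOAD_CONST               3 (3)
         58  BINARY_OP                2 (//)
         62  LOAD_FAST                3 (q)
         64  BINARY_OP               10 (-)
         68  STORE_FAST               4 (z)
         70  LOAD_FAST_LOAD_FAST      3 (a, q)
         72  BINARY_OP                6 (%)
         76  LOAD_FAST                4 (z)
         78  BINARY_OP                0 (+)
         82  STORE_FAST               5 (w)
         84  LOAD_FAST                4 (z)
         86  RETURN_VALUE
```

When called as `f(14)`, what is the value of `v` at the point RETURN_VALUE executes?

-14

LOAD_FAST a → push 14. Stack: [14]
LOAD_CONST → push 12. Stack: [14, 12]
BINARY_OP + → 14 + 12 = 26. Stack: [26]
LOAD_FAST a → push 14. Stack: [26, 14]
BINARY_OP - → 26 - 14 = 12. Stack: [12]
STORE_FAST x → x=12. Stack: []
LOAD_FAST_LOAD_FAST x,x → push 12,12. Stack: [12, 12]
BINARY_OP * → 12 * 12 = 144. Stack: [144]
LOAD_FAST x → push 12. Stack: [144, 12]
BINARY_OP * → 144 * 12 = 1728. Stack: [1728]
STORE_FAST v → v=1728. Stack: []
LOAD_CONST → push 1. Stack: [1]
STORE_FAST q → q=1. Stack: []
LOAD_FAST_LOAD_FAST x,a → push 12,14. Stack: [12, 14]
BINARY_OP % → 12 % 14 = 12. Stack: [12]
LOAD_FAST_LOAD_FAST x,a → push 12,14. Stack: [12, 12, 14]
BINARY_OP + → 12 + 14 = 26. Stack: [12, 26]
BINARY_OP - → 12 - 26 = -14. Stack: [-14]
STORE_FAST v → v=-14. Stack: []
LOAD_FAST a → push 14. Stack: [14]
LOAD_CONST → push 3. Stack: [14, 3]
BINARY_OP // → 14 // 3 = 4. Stack: [4]
LOAD_FAST q → push 1. Stack: [4, 1]
BINARY_OP - → 4 - 1 = 3. Stack: [3]
STORE_FAST z → z=3. Stack: []
LOAD_FAST_LOAD_FAST a,q → push 14,1. Stack: [14, 1]
BINARY_OP % → 14 % 1 = 0. Stack: [0]
LOAD_FAST z → push 3. Stack: [0, 3]
BINARY_OP + → 0 + 3 = 3. Stack: [3]
STORE_FAST w → w=3. Stack: []
LOAD_FAST z → push 3. Stack: [3]
RETURN_VALUE → return 3.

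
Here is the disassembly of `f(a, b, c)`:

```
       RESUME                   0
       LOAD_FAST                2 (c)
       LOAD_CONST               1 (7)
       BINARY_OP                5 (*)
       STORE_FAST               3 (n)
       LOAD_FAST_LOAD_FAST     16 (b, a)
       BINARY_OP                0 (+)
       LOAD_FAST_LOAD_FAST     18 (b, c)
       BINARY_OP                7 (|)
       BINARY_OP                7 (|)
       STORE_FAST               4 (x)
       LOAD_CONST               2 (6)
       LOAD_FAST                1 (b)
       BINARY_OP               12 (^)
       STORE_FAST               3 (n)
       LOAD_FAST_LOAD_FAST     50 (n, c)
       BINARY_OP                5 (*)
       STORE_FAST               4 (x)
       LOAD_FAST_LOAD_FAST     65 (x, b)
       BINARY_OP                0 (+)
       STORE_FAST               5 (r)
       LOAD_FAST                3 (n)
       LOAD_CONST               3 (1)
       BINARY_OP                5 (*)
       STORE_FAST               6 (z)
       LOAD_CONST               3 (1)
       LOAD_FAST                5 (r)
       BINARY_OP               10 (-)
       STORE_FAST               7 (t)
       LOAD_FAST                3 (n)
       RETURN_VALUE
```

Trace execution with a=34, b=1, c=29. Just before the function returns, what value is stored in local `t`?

LOAD_FAST c → push 29. Stack: [29]
LOAD_CONST → push 7. Stack: [29, 7]
BINARY_OP * → 29 * 7 = 203. Stack: [203]
STORE_FAST n → n=203. Stack: []
LOAD_FAST_LOAD_FAST b,a → push 1,34. Stack: [1, 34]
BINARY_OP + → 1 + 34 = 35. Stack: [35]
LOAD_FAST_LOAD_FAST b,c → push 1,29. Stack: [35, 1, 29]
BINARY_OP | → 1 | 29 = 29. Stack: [35, 29]
BINARY_OP | → 35 | 29 = 63. Stack: [63]
STORE_FAST x → x=63. Stack: []
LOAD_CONST → push 6. Stack: [6]
LOAD_FAST b → push 1. Stack: [6, 1]
BINARY_OP ^ → 6 ^ 1 = 7. Stack: [7]
STORE_FAST n → n=7. Stack: []
LOAD_FAST_LOAD_FAST n,c → push 7,29. Stack: [7, 29]
BINARY_OP * → 7 * 29 = 203. Stack: [203]
STORE_FAST x → x=203. Stack: []
LOAD_FAST_LOAD_FAST x,b → push 203,1. Stack: [203, 1]
BINARY_OP + → 203 + 1 = 204. Stack: [204]
STORE_FAST r → r=204. Stack: []
LOAD_FAST n → push 7. Stack: [7]
LOAD_CONST → push 1. Stack: [7, 1]
BINARY_OP * → 7 * 1 = 7. Stack: [7]
STORE_FAST z → z=7. Stack: []
LOAD_CONST → push 1. Stack: [1]
LOAD_FAST r → push 204. Stack: [1, 204]
BINARY_OP - → 1 - 204 = -203. Stack: [-203]
STORE_FAST t → t=-203. Stack: []
LOAD_FAST n → push 7. Stack: [7]
RETURN_VALUE → return 7.

-203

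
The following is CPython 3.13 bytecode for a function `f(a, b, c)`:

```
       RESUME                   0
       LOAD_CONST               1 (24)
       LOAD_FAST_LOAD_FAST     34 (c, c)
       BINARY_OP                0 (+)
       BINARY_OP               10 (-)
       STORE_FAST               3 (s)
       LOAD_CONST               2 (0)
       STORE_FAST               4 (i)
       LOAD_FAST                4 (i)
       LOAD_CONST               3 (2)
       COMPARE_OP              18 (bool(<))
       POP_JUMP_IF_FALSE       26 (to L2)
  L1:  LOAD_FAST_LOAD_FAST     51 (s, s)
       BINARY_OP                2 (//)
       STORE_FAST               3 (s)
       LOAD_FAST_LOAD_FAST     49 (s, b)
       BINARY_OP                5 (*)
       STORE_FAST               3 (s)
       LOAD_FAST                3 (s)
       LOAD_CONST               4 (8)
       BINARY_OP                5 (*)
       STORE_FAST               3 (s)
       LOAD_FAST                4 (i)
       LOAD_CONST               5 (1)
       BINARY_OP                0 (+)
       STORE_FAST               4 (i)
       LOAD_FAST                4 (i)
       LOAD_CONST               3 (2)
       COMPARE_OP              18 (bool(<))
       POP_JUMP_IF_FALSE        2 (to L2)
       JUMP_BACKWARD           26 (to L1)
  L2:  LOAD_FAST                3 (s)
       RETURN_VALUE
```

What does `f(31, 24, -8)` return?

LOAD_CONST → push 24. Stack: [24]
LOAD_FAST_LOAD_FAST c,c → push -8,-8. Stack: [24, -8, -8]
BINARY_OP + → -8 + -8 = -16. Stack: [24, -16]
BINARY_OP - → 24 - -16 = 40. Stack: [40]
STORE_FAST s → s=40. Stack: []
LOAD_CONST → push 0. Stack: [0]
STORE_FAST i → i=0. Stack: []
LOAD_FAST i → push 0. Stack: [0]
LOAD_CONST → push 2. Stack: [0, 2]
COMPARE_OP bool(<) → 0 vs 2 = True. Stack: [True]
POP_JUMP_IF_FALSE → pop True; no jump. Stack: []
LOAD_FAST_LOAD_FAST s,s → push 40,40. Stack: [40, 40]
BINARY_OP // → 40 // 40 = 1. Stack: [1]
STORE_FAST s → s=1. Stack: []
LOAD_FAST_LOAD_FAST s,b → push 1,24. Stack: [1, 24]
BINARY_OP * → 1 * 24 = 24. Stack: [24]
STORE_FAST s → s=24. Stack: []
LOAD_FAST s → push 24. Stack: [24]
LOAD_CONST → push 8. Stack: [24, 8]
BINARY_OP * → 24 * 8 = 192. Stack: [192]
STORE_FAST s → s=192. Stack: []
LOAD_FAST i → push 0. Stack: [0]
LOAD_CONST → push 1. Stack: [0, 1]
BINARY_OP + → 0 + 1 = 1. Stack: [1]
STORE_FAST i → i=1. Stack: []
LOAD_FAST i → push 1. Stack: [1]
LOAD_CONST → push 2. Stack: [1, 2]
COMPARE_OP bool(<) → 1 vs 2 = True. Stack: [True]
POP_JUMP_IF_FALSE → pop True; no jump. Stack: []
LOAD_FAST_LOAD_FAST s,s → push 192,192. Stack: [192, 192]
BINARY_OP // → 192 // 192 = 1. Stack: [1]
STORE_FAST s → s=1. Stack: []
LOAD_FAST_LOAD_FAST s,b → push 1,24. Stack: [1, 24]
BINARY_OP * → 1 * 24 = 24. Stack: [24]
STORE_FAST s → s=24. Stack: []
LOAD_FAST s → push 24. Stack: [24]
LOAD_CONST → push 8. Stack: [24, 8]
BINARY_OP * → 24 * 8 = 192. Stack: [192]
STORE_FAST s → s=192. Stack: []
LOAD_FAST i → push 1. Stack: [1]
LOAD_CONST → push 1. Stack: [1, 1]
BINARY_OP + → 1 + 1 = 2. Stack: [2]
STORE_FAST i → i=2. Stack: []
LOAD_FAST i → push 2. Stack: [2]
LOAD_CONST → push 2. Stack: [2, 2]
COMPARE_OP bool(<) → 2 vs 2 = False. Stack: [False]
POP_JUMP_IF_FALSE → pop False; jump. Stack: []
LOAD_FAST s → push 192. Stack: [192]
RETURN_VALUE → return 192.

192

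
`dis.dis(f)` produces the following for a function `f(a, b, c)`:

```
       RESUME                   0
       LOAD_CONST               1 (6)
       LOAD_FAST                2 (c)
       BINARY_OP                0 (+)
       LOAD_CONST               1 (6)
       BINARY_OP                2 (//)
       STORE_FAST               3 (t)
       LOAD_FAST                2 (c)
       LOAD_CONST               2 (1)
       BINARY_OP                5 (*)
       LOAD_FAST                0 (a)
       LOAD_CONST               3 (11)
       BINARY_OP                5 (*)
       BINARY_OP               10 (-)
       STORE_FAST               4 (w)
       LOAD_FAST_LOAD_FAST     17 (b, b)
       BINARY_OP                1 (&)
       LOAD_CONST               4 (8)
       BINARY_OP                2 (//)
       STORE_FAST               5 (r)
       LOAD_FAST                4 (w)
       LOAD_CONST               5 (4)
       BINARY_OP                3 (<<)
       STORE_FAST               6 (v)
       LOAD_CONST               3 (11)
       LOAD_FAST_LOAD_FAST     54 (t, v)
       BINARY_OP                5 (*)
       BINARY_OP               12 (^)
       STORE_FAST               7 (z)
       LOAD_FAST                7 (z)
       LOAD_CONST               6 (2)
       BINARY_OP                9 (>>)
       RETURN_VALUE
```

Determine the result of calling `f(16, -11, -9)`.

742

LOAD_CONST → push 6. Stack: [6]
LOAD_FAST c → push -9. Stack: [6, -9]
BINARY_OP + → 6 + -9 = -3. Stack: [-3]
LOAD_CONST → push 6. Stack: [-3, 6]
BINARY_OP // → -3 // 6 = -1. Stack: [-1]
STORE_FAST t → t=-1. Stack: []
LOAD_FAST c → push -9. Stack: [-9]
LOAD_CONST → push 1. Stack: [-9, 1]
BINARY_OP * → -9 * 1 = -9. Stack: [-9]
LOAD_FAST a → push 16. Stack: [-9, 16]
LOAD_CONST → push 11. Stack: [-9, 16, 11]
BINARY_OP * → 16 * 11 = 176. Stack: [-9, 176]
BINARY_OP - → -9 - 176 = -185. Stack: [-185]
STORE_FAST w → w=-185. Stack: []
LOAD_FAST_LOAD_FAST b,b → push -11,-11. Stack: [-11, -11]
BINARY_OP & → -11 & -11 = -11. Stack: [-11]
LOAD_CONST → push 8. Stack: [-11, 8]
BINARY_OP // → -11 // 8 = -2. Stack: [-2]
STORE_FAST r → r=-2. Stack: []
LOAD_FAST w → push -185. Stack: [-185]
LOAD_CONST → push 4. Stack: [-185, 4]
BINARY_OP << → -185 << 4 = -2960. Stack: [-2960]
STORE_FAST v → v=-2960. Stack: []
LOAD_CONST → push 11. Stack: [11]
LOAD_FAST_LOAD_FAST t,v → push -1,-2960. Stack: [11, -1, -2960]
BINARY_OP * → -1 * -2960 = 2960. Stack: [11, 2960]
BINARY_OP ^ → 11 ^ 2960 = 2971. Stack: [2971]
STORE_FAST z → z=2971. Stack: []
LOAD_FAST z → push 2971. Stack: [2971]
LOAD_CONST → push 2. Stack: [2971, 2]
BINARY_OP >> → 2971 >> 2 = 742. Stack: [742]
RETURN_VALUE → return 742.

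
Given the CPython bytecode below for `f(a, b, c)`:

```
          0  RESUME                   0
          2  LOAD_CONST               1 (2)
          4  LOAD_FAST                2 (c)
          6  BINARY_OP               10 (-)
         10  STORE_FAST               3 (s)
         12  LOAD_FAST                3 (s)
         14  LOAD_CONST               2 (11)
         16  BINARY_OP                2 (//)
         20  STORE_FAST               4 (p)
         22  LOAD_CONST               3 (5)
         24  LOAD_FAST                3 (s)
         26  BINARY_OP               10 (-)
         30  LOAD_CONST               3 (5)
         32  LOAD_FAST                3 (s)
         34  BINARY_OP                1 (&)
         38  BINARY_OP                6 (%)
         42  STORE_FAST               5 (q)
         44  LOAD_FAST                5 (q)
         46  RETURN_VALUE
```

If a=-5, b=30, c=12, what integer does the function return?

LOAD_CONST → push 2. Stack: [2]
LOAD_FAST c → push 12. Stack: [2, 12]
BINARY_OP - → 2 - 12 = -10. Stack: [-10]
STORE_FAST s → s=-10. Stack: []
LOAD_FAST s → push -10. Stack: [-10]
LOAD_CONST → push 11. Stack: [-10, 11]
BINARY_OP // → -10 // 11 = -1. Stack: [-1]
STORE_FAST p → p=-1. Stack: []
LOAD_CONST → push 5. Stack: [5]
LOAD_FAST s → push -10. Stack: [5, -10]
BINARY_OP - → 5 - -10 = 15. Stack: [15]
LOAD_CONST → push 5. Stack: [15, 5]
LOAD_FAST s → push -10. Stack: [15, 5, -10]
BINARY_OP & → 5 & -10 = 4. Stack: [15, 4]
BINARY_OP % → 15 % 4 = 3. Stack: [3]
STORE_FAST q → q=3. Stack: []
LOAD_FAST q → push 3. Stack: [3]
RETURN_VALUE → return 3.

3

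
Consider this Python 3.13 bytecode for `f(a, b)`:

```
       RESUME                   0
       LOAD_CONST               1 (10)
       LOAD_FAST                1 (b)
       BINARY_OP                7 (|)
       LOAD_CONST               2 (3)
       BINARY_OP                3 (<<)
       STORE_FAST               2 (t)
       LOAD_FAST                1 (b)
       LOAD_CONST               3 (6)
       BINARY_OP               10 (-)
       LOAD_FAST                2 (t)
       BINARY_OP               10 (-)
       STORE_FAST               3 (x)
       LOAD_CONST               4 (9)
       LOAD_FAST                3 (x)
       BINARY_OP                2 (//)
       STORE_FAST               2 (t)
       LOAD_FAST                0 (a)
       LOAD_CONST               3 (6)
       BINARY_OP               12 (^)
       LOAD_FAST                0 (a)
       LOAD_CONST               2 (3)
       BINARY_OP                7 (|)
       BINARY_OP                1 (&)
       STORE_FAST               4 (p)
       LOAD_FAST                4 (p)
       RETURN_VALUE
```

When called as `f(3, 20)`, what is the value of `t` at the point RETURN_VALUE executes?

LOAD_CONST → push 10. Stack: [10]
LOAD_FAST b → push 20. Stack: [10, 20]
BINARY_OP | → 10 | 20 = 30. Stack: [30]
LOAD_CONST → push 3. Stack: [30, 3]
BINARY_OP << → 30 << 3 = 240. Stack: [240]
STORE_FAST t → t=240. Stack: []
LOAD_FAST b → push 20. Stack: [20]
LOAD_CONST → push 6. Stack: [20, 6]
BINARY_OP - → 20 - 6 = 14. Stack: [14]
LOAD_FAST t → push 240. Stack: [14, 240]
BINARY_OP - → 14 - 240 = -226. Stack: [-226]
STORE_FAST x → x=-226. Stack: []
LOAD_CONST → push 9. Stack: [9]
LOAD_FAST x → push -226. Stack: [9, -226]
BINARY_OP // → 9 // -226 = -1. Stack: [-1]
STORE_FAST t → t=-1. Stack: []
LOAD_FAST a → push 3. Stack: [3]
LOAD_CONST → push 6. Stack: [3, 6]
BINARY_OP ^ → 3 ^ 6 = 5. Stack: [5]
LOAD_FAST a → push 3. Stack: [5, 3]
LOAD_CONST → push 3. Stack: [5, 3, 3]
BINARY_OP | → 3 | 3 = 3. Stack: [5, 3]
BINARY_OP & → 5 & 3 = 1. Stack: [1]
STORE_FAST p → p=1. Stack: []
LOAD_FAST p → push 1. Stack: [1]
RETURN_VALUE → return 1.

-1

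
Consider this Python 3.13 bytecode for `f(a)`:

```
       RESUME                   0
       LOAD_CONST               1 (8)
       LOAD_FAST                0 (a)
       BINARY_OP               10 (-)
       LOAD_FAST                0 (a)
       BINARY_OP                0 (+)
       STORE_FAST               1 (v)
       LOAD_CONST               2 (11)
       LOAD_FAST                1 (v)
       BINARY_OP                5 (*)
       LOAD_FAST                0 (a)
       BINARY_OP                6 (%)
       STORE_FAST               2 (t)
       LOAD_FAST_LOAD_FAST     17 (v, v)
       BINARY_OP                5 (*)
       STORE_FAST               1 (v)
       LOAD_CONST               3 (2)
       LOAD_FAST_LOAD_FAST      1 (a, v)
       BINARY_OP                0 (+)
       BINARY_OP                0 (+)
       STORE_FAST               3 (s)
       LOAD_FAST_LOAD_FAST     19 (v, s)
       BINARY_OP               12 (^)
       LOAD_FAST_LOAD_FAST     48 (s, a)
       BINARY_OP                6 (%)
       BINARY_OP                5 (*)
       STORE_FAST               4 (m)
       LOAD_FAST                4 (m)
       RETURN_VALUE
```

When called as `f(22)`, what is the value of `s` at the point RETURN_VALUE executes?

88

LOAD_CONST → push 8. Stack: [8]
LOAD_FAST a → push 22. Stack: [8, 22]
BINARY_OP - → 8 - 22 = -14. Stack: [-14]
LOAD_FAST a → push 22. Stack: [-14, 22]
BINARY_OP + → -14 + 22 = 8. Stack: [8]
STORE_FAST v → v=8. Stack: []
LOAD_CONST → push 11. Stack: [11]
LOAD_FAST v → push 8. Stack: [11, 8]
BINARY_OP * → 11 * 8 = 88. Stack: [88]
LOAD_FAST a → push 22. Stack: [88, 22]
BINARY_OP % → 88 % 22 = 0. Stack: [0]
STORE_FAST t → t=0. Stack: []
LOAD_FAST_LOAD_FAST v,v → push 8,8. Stack: [8, 8]
BINARY_OP * → 8 * 8 = 64. Stack: [64]
STORE_FAST v → v=64. Stack: []
LOAD_CONST → push 2. Stack: [2]
LOAD_FAST_LOAD_FAST a,v → push 22,64. Stack: [2, 22, 64]
BINARY_OP + → 22 + 64 = 86. Stack: [2, 86]
BINARY_OP + → 2 + 86 = 88. Stack: [88]
STORE_FAST s → s=88. Stack: []
LOAD_FAST_LOAD_FAST v,s → push 64,88. Stack: [64, 88]
BINARY_OP ^ → 64 ^ 88 = 24. Stack: [24]
LOAD_FAST_LOAD_FAST s,a → push 88,22. Stack: [24, 88, 22]
BINARY_OP % → 88 % 22 = 0. Stack: [24, 0]
BINARY_OP * → 24 * 0 = 0. Stack: [0]
STORE_FAST m → m=0. Stack: []
LOAD_FAST m → push 0. Stack: [0]
RETURN_VALUE → return 0.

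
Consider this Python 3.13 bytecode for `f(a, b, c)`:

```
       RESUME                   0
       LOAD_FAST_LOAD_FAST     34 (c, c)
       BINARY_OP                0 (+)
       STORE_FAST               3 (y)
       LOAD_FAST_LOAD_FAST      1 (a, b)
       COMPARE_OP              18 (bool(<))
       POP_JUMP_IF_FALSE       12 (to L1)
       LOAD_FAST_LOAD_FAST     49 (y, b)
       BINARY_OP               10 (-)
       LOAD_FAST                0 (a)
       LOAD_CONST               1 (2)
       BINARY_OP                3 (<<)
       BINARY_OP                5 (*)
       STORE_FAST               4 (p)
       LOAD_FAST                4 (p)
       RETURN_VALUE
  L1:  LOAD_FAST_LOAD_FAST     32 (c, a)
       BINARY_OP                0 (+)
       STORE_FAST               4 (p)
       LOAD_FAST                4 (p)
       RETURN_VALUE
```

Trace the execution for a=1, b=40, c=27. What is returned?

LOAD_FAST_LOAD_FAST c,c → push 27,27. Stack: [27, 27]
BINARY_OP + → 27 + 27 = 54. Stack: [54]
STORE_FAST y → y=54. Stack: []
LOAD_FAST_LOAD_FAST a,b → push 1,40. Stack: [1, 40]
COMPARE_OP bool(<) → 1 vs 40 = True. Stack: [True]
POP_JUMP_IF_FALSE → pop True; no jump. Stack: []
LOAD_FAST_LOAD_FAST y,b → push 54,40. Stack: [54, 40]
BINARY_OP - → 54 - 40 = 14. Stack: [14]
LOAD_FAST a → push 1. Stack: [14, 1]
LOAD_CONST → push 2. Stack: [14, 1, 2]
BINARY_OP << → 1 << 2 = 4. Stack: [14, 4]
BINARY_OP * → 14 * 4 = 56. Stack: [56]
STORE_FAST p → p=56. Stack: []
LOAD_FAST p → push 56. Stack: [56]
RETURN_VALUE → return 56.

56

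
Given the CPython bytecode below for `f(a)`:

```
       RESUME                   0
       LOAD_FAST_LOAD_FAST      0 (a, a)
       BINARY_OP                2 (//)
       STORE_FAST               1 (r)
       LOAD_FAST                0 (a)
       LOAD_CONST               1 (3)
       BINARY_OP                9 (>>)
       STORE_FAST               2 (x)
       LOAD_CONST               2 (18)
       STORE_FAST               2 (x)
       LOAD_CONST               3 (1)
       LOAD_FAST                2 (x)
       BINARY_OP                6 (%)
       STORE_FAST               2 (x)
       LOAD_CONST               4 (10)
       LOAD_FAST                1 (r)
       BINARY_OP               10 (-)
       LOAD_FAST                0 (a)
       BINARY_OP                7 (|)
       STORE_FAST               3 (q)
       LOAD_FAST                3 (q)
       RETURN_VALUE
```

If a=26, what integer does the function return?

27

LOAD_FAST_LOAD_FAST a,a → push 26,26. Stack: [26, 26]
BINARY_OP // → 26 // 26 = 1. Stack: [1]
STORE_FAST r → r=1. Stack: []
LOAD_FAST a → push 26. Stack: [26]
LOAD_CONST → push 3. Stack: [26, 3]
BINARY_OP >> → 26 >> 3 = 3. Stack: [3]
STORE_FAST x → x=3. Stack: []
LOAD_CONST → push 18. Stack: [18]
STORE_FAST x → x=18. Stack: []
LOAD_CONST → push 1. Stack: [1]
LOAD_FAST x → push 18. Stack: [1, 18]
BINARY_OP % → 1 % 18 = 1. Stack: [1]
STORE_FAST x → x=1. Stack: []
LOAD_CONST → push 10. Stack: [10]
LOAD_FAST r → push 1. Stack: [10, 1]
BINARY_OP - → 10 - 1 = 9. Stack: [9]
LOAD_FAST a → push 26. Stack: [9, 26]
BINARY_OP | → 9 | 26 = 27. Stack: [27]
STORE_FAST q → q=27. Stack: []
LOAD_FAST q → push 27. Stack: [27]
RETURN_VALUE → return 27.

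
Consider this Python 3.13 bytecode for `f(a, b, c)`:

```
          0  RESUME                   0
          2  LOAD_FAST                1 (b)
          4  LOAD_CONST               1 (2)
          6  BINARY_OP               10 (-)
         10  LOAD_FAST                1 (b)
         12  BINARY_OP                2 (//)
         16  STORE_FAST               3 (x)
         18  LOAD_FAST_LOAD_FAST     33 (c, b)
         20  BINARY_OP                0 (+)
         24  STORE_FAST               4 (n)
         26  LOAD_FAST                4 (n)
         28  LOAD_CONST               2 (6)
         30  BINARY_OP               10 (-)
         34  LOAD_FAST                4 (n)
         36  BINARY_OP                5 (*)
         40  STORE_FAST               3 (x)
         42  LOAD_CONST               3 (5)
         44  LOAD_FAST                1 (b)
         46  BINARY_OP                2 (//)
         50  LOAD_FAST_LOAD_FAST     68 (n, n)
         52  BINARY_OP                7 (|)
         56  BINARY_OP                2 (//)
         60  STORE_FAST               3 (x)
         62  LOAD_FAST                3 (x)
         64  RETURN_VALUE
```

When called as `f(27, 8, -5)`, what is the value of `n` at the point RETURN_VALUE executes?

3

LOAD_FAST b → push 8. Stack: [8]
LOAD_CONST → push 2. Stack: [8, 2]
BINARY_OP - → 8 - 2 = 6. Stack: [6]
LOAD_FAST b → push 8. Stack: [6, 8]
BINARY_OP // → 6 // 8 = 0. Stack: [0]
STORE_FAST x → x=0. Stack: []
LOAD_FAST_LOAD_FAST c,b → push -5,8. Stack: [-5, 8]
BINARY_OP + → -5 + 8 = 3. Stack: [3]
STORE_FAST n → n=3. Stack: []
LOAD_FAST n → push 3. Stack: [3]
LOAD_CONST → push 6. Stack: [3, 6]
BINARY_OP - → 3 - 6 = -3. Stack: [-3]
LOAD_FAST n → push 3. Stack: [-3, 3]
BINARY_OP * → -3 * 3 = -9. Stack: [-9]
STORE_FAST x → x=-9. Stack: []
LOAD_CONST → push 5. Stack: [5]
LOAD_FAST b → push 8. Stack: [5, 8]
BINARY_OP // → 5 // 8 = 0. Stack: [0]
LOAD_FAST_LOAD_FAST n,n → push 3,3. Stack: [0, 3, 3]
BINARY_OP | → 3 | 3 = 3. Stack: [0, 3]
BINARY_OP // → 0 // 3 = 0. Stack: [0]
STORE_FAST x → x=0. Stack: []
LOAD_FAST x → push 0. Stack: [0]
RETURN_VALUE → return 0.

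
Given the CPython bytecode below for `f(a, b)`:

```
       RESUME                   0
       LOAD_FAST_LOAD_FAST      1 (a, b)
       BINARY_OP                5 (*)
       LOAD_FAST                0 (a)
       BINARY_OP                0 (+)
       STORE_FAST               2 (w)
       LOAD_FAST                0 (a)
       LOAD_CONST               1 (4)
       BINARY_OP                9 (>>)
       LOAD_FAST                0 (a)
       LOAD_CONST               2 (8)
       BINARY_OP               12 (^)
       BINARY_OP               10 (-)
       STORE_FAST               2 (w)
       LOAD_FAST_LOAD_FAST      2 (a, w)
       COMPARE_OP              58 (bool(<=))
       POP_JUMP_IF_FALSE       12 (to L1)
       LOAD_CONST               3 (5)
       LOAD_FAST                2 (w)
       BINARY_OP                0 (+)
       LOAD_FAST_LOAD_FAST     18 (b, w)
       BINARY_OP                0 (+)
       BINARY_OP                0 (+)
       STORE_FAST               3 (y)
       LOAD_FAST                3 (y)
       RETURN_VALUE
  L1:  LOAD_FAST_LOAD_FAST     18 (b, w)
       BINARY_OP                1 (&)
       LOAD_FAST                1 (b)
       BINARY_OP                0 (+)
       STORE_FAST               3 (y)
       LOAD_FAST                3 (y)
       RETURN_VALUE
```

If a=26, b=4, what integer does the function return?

LOAD_FAST_LOAD_FAST a,b → push 26,4. Stack: [26, 4]
BINARY_OP * → 26 * 4 = 104. Stack: [104]
LOAD_FAST a → push 26. Stack: [104, 26]
BINARY_OP + → 104 + 26 = 130. Stack: [130]
STORE_FAST w → w=130. Stack: []
LOAD_FAST a → push 26. Stack: [26]
LOAD_CONST → push 4. Stack: [26, 4]
BINARY_OP >> → 26 >> 4 = 1. Stack: [1]
LOAD_FAST a → push 26. Stack: [1, 26]
LOAD_CONST → push 8. Stack: [1, 26, 8]
BINARY_OP ^ → 26 ^ 8 = 18. Stack: [1, 18]
BINARY_OP - → 1 - 18 = -17. Stack: [-17]
STORE_FAST w → w=-17. Stack: []
LOAD_FAST_LOAD_FAST a,w → push 26,-17. Stack: [26, -17]
COMPARE_OP bool(<=) → 26 vs -17 = False. Stack: [False]
POP_JUMP_IF_FALSE → pop False; jump. Stack: []
LOAD_FAST_LOAD_FAST b,w → push 4,-17. Stack: [4, -17]
BINARY_OP & → 4 & -17 = 4. Stack: [4]
LOAD_FAST b → push 4. Stack: [4, 4]
BINARY_OP + → 4 + 4 = 8. Stack: [8]
STORE_FAST y → y=8. Stack: []
LOAD_FAST y → push 8. Stack: [8]
RETURN_VALUE → return 8.

8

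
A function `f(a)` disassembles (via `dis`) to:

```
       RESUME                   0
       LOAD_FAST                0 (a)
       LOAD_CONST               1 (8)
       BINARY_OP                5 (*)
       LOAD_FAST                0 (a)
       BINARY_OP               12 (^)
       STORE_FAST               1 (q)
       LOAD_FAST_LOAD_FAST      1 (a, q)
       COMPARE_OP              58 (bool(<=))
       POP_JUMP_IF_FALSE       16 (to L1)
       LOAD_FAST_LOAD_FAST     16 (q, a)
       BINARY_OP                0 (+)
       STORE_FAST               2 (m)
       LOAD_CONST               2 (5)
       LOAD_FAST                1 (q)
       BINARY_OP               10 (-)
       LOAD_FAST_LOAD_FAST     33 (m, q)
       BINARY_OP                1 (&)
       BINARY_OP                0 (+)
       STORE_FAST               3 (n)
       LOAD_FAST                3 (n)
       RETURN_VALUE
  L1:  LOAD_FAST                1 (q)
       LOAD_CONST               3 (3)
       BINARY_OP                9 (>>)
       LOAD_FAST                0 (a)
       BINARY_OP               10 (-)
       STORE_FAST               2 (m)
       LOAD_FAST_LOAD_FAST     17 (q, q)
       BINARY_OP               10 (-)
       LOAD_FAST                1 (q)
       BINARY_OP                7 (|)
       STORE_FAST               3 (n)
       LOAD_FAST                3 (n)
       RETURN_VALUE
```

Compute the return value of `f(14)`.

-109

LOAD_FAST a → push 14. Stack: [14]
LOAD_CONST → push 8. Stack: [14, 8]
BINARY_OP * → 14 * 8 = 112. Stack: [112]
LOAD_FAST a → push 14. Stack: [112, 14]
BINARY_OP ^ → 112 ^ 14 = 126. Stack: [126]
STORE_FAST q → q=126. Stack: []
LOAD_FAST_LOAD_FAST a,q → push 14,126. Stack: [14, 126]
COMPARE_OP bool(<=) → 14 vs 126 = True. Stack: [True]
POP_JUMP_IF_FALSE → pop True; no jump. Stack: []
LOAD_FAST_LOAD_FAST q,a → push 126,14. Stack: [126, 14]
BINARY_OP + → 126 + 14 = 140. Stack: [140]
STORE_FAST m → m=140. Stack: []
LOAD_CONST → push 5. Stack: [5]
LOAD_FAST q → push 126. Stack: [5, 126]
BINARY_OP - → 5 - 126 = -121. Stack: [-121]
LOAD_FAST_LOAD_FAST m,q → push 140,126. Stack: [-121, 140, 126]
BINARY_OP & → 140 & 126 = 12. Stack: [-121, 12]
BINARY_OP + → -121 + 12 = -109. Stack: [-109]
STORE_FAST n → n=-109. Stack: []
LOAD_FAST n → push -109. Stack: [-109]
RETURN_VALUE → return -109.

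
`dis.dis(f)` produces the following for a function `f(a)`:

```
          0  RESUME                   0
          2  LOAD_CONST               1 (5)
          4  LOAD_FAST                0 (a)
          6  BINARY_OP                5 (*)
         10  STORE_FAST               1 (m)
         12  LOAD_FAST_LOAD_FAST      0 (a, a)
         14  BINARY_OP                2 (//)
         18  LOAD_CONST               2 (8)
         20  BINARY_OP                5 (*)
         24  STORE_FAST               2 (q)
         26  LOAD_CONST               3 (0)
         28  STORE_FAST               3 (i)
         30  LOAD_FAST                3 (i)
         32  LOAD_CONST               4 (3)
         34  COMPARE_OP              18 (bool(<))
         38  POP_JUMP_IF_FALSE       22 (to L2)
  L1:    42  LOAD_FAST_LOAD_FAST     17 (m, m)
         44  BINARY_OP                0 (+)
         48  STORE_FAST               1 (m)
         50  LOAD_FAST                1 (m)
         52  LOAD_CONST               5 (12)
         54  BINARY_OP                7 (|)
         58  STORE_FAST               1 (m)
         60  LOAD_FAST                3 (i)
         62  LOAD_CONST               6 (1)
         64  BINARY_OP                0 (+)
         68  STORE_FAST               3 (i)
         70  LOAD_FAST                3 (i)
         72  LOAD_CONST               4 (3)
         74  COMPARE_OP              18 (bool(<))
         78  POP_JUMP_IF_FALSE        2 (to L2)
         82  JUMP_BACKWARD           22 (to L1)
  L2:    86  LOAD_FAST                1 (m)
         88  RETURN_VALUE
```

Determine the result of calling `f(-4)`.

LOAD_CONST → push 5. Stack: [5]
LOAD_FAST a → push -4. Stack: [5, -4]
BINARY_OP * → 5 * -4 = -20. Stack: [-20]
STORE_FAST m → m=-20. Stack: []
LOAD_FAST_LOAD_FAST a,a → push -4,-4. Stack: [-4, -4]
BINARY_OP // → -4 // -4 = 1. Stack: [1]
LOAD_CONST → push 8. Stack: [1, 8]
BINARY_OP * → 1 * 8 = 8. Stack: [8]
STORE_FAST q → q=8. Stack: []
LOAD_CONST → push 0. Stack: [0]
STORE_FAST i → i=0. Stack: []
LOAD_FAST i → push 0. Stack: [0]
LOAD_CONST → push 3. Stack: [0, 3]
COMPARE_OP bool(<) → 0 vs 3 = True. Stack: [True]
POP_JUMP_IF_FALSE → pop True; no jump. Stack: []
LOAD_FAST_LOAD_FAST m,m → push -20,-20. Stack: [-20, -20]
BINARY_OP + → -20 + -20 = -40. Stack: [-40]
STORE_FAST m → m=-40. Stack: []
LOAD_FAST m → push -40. Stack: [-40]
LOAD_CONST → push 12. Stack: [-40, 12]
BINARY_OP | → -40 | 12 = -36. Stack: [-36]
STORE_FAST m → m=-36. Stack: []
LOAD_FAST i → push 0. Stack: [0]
LOAD_CONST → push 1. Stack: [0, 1]
BINARY_OP + → 0 + 1 = 1. Stack: [1]
STORE_FAST i → i=1. Stack: []
LOAD_FAST i → push 1. Stack: [1]
LOAD_CONST → push 3. Stack: [1, 3]
COMPARE_OP bool(<) → 1 vs 3 = True. Stack: [True]
POP_JUMP_IF_FALSE → pop True; no jump. Stack: []
LOAD_FAST_LOAD_FAST m,m → push -36,-36. Stack: [-36, -36]
BINARY_OP + → -36 + -36 = -72. Stack: [-72]
STORE_FAST m → m=-72. Stack: []
LOAD_FAST m → push -72. Stack: [-72]
LOAD_CONST → push 12. Stack: [-72, 12]
BINARY_OP | → -72 | 12 = -68. Stack: [-68]
STORE_FAST m → m=-68. Stack: []
LOAD_FAST i → push 1. Stack: [1]
LOAD_CONST → push 1. Stack: [1, 1]
BINARY_OP + → 1 + 1 = 2. Stack: [2]
STORE_FAST i → i=2. Stack: []
LOAD_FAST i → push 2. Stack: [2]
LOAD_CONST → push 3. Stack: [2, 3]
COMPARE_OP bool(<) → 2 vs 3 = True. Stack: [True]
POP_JUMP_IF_FALSE → pop True; no jump. Stack: []
LOAD_FAST_LOAD_FAST m,m → push -68,-68. Stack: [-68, -68]
BINARY_OP + → -68 + -68 = -136. Stack: [-136]
STORE_FAST m → m=-136. Stack: []
LOAD_FAST m → push -136. Stack: [-136]
LOAD_CONST → push 12. Stack: [-136, 12]
BINARY_OP | → -136 | 12 = -132. Stack: [-132]
STORE_FAST m → m=-132. Stack: []
LOAD_FAST i → push 2. Stack: [2]
LOAD_CONST → push 1. Stack: [2, 1]
BINARY_OP + → 2 + 1 = 3. Stack: [3]
STORE_FAST i → i=3. Stack: []
LOAD_FAST i → push 3. Stack: [3]
LOAD_CONST → push 3. Stack: [3, 3]
COMPARE_OP bool(<) → 3 vs 3 = False. Stack: [False]
POP_JUMP_IF_FALSE → pop False; jump. Stack: []
LOAD_FAST m → push -132. Stack: [-132]
RETURN_VALUE → return -132.

-132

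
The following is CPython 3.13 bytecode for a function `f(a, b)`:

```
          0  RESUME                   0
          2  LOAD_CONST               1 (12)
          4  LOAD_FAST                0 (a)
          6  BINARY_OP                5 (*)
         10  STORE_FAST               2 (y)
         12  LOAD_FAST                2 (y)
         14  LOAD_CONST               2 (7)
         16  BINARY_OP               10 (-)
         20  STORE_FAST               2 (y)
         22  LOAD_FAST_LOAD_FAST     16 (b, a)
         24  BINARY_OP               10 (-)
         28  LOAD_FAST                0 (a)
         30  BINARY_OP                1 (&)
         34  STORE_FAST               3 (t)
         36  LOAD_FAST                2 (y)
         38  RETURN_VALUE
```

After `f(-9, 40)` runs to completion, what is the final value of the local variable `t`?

49

LOAD_CONST → push 12. Stack: [12]
LOAD_FAST a → push -9. Stack: [12, -9]
BINARY_OP * → 12 * -9 = -108. Stack: [-108]
STORE_FAST y → y=-108. Stack: []
LOAD_FAST y → push -108. Stack: [-108]
LOAD_CONST → push 7. Stack: [-108, 7]
BINARY_OP - → -108 - 7 = -115. Stack: [-115]
STORE_FAST y → y=-115. Stack: []
LOAD_FAST_LOAD_FAST b,a → push 40,-9. Stack: [40, -9]
BINARY_OP - → 40 - -9 = 49. Stack: [49]
LOAD_FAST a → push -9. Stack: [49, -9]
BINARY_OP & → 49 & -9 = 49. Stack: [49]
STORE_FAST t → t=49. Stack: []
LOAD_FAST y → push -115. Stack: [-115]
RETURN_VALUE → return -115.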